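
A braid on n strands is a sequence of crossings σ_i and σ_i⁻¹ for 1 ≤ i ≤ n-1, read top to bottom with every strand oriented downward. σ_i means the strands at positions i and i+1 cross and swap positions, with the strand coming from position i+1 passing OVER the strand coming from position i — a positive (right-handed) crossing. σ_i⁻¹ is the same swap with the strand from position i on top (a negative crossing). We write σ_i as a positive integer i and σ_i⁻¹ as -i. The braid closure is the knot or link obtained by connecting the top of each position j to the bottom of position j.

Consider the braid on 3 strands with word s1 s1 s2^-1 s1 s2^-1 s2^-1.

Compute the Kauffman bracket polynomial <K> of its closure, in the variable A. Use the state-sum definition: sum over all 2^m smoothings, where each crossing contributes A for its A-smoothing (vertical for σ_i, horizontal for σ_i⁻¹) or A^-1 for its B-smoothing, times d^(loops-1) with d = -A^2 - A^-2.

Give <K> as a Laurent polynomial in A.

-A^12 + 2*A^8 - 2*A^4 + 3 - 2*A^-4 + 2*A^-8 - A^-12

Derivation:
Braid: s1 s1 s2^-1 s1 s2^-1 s2^-1 on 3 strands, 6 crossings.
Writhe w = (#positive) - (#negative) = 3 - 3 = 0.
Computing the Kauffman bracket via state sum. There are 2^6 = 64 states.
Smooth each crossing (0=||, 1=⌣⌢); contribution A^(Σ sign_k(1-2s_k)) * d^(L-1).
Tabulate the states by total A-exponent and number of loops L (A-exp: L × count):
  A^6: L=4 ×1
  A^4: L=3 ×6
  A^2: L=2 ×14, L=4 ×1
  A^0: L=1 ×13, L=3 ×7
  A^-2: L=2 ×14, L=4 ×1
  A^-4: L=3 ×6
  A^-6: L=4 ×1
Each group contributes A^e * Σ count * d^(L-1):
Powers of d = -A^2 - A^-2: d^2 = A^4 + 2 + A^-4; d^3 = -A^6 - 3*A^2 - 3*A^-2 - A^-6.
  A^6 * (d^3) = -A^12 - 3*A^8 - 3*A^4 - 1
  A^4 * (6*d^2) = 6*A^8 + 12*A^4 + 6
  A^2 * (14*d + d^3) = -A^8 - 17*A^4 - 17 - A^-4
  A^0 * (13 + 7*d^2) = 7*A^4 + 27 + 7*A^-4
  A^-2 * (14*d + d^3) = -A^4 - 17 - 17*A^-4 - A^-8
  A^-4 * (6*d^2) = 6 + 12*A^-4 + 6*A^-8
  A^-6 * (d^3) = -1 - 3*A^-4 - 3*A^-8 - A^-12
Summing the groups: <K> = -A^12 + 2*A^8 - 2*A^4 + 3 - 2*A^-4 + 2*A^-8 - A^-12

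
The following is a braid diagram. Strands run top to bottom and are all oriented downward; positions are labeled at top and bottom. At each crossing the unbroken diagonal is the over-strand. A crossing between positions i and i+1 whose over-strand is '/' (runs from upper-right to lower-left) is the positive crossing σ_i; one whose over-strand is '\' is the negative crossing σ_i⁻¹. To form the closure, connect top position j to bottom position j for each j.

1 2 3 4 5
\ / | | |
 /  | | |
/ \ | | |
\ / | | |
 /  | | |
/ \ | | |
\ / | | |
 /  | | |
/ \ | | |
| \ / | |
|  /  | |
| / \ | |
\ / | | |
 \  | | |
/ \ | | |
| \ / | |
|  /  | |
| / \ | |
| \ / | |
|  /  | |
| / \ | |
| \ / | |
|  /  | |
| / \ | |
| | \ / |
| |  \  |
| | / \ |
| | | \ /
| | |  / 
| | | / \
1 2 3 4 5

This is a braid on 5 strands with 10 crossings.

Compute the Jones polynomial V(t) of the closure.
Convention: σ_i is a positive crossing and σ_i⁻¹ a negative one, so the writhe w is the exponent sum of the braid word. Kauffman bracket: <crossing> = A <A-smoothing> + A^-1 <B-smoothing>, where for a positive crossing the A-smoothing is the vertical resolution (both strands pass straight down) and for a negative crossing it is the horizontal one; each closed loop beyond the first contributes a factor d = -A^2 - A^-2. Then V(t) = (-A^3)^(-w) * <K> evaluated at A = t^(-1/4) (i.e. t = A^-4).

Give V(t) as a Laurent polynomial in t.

Reading the diagram top to bottom ('/'-over between positions i,i+1 = s_i, '\'-over = s_i^-1): braid word = s1 s1 s1 s2 s1^-1 s2 s2 s2 s3^-1 s4.
The presented braid s1 s1 s1 s2 s1^-1 s2 s2 s2 s3^-1 s4 on 5 strands reduces by inverse Markov moves (closure unchanged at each step):
  Destabilize: the word has the form β·s4 where s4 occurs only as the final letter (β ∈ B_4); drop it and the last strand → 4 strands.
  Destabilize: the word has the form β·s3^-1 where s3^-1 occurs only as the final letter (β ∈ B_3); drop it and the last strand → 3 strands.
Reduced to β = s1 s1 s1 s2 s1^-1 s2 s2 s2 on 3 strands, 8 crossings.
Compute on β:
Braid: s1 s1 s1 s2 s1^-1 s2 s2 s2 on 3 strands, 8 crossings.
Writhe w = (#positive) - (#negative) = 7 - 1 = 6.
Computing the Kauffman bracket via state sum. There are 2^8 = 256 states.
For each crossing: s=0 is the vertical smoothing, s=1 horizontal. Crossing k contributes A^(sign_k * (1 - 2*s_k)); loop factor d = -A^2 - A^-2.
Tabulate the states by total A-exponent and number of loops L (A-exp: L × count):
  A^8: L=2 ×1
  A^6: L=1 ×4, L=3 ×4
  A^4: L=2 ×25, L=4 ×3
  A^2: L=1 ×21, L=3 ×34, L=5 ×1
  A^0: L=2 ×48, L=4 ×22
  A^-2: L=3 ×49, L=5 ×7
  A^-4: L=4 ×27, L=6 ×1
  A^-6: L=5 ×8
  A^-8: L=6 ×1
Each group contributes A^e * Σ count * d^(L-1):
Powers of d = -A^2 - A^-2: d^2 = A^4 + 2 + A^-4; d^3 = -A^6 - 3*A^2 - 3*A^-2 - A^-6; d^4 = A^8 + 4*A^4 + 6 + 4*A^-4 + A^-8; d^5 = -A^10 - 5*A^6 - 10*A^2 - 10*A^-2 - 5*A^-6 - A^-10.
  A^8 * (d) = -A^10 - A^6
  A^6 * (4 + 4*d^2) = 4*A^10 + 12*A^6 + 4*A^2
  A^4 * (25*d + 3*d^3) = -3*A^10 - 34*A^6 - 34*A^2 - 3*A^-2
  A^2 * (21 + 34*d^2 + d^4) = A^10 + 38*A^6 + 95*A^2 + 38*A^-2 + A^-6
  A^0 * (48*d + 22*d^3) = -22*A^6 - 114*A^2 - 114*A^-2 - 22*A^-6
  A^-2 * (49*d^2 + 7*d^4) = 7*A^6 + 77*A^2 + 140*A^-2 + 77*A^-6 + 7*A^-10
  A^-4 * (27*d^3 + d^5) = -A^6 - 32*A^2 - 91*A^-2 - 91*A^-6 - 32*A^-10 - A^-14
  A^-6 * (8*d^4) = 8*A^2 + 32*A^-2 + 48*A^-6 + 32*A^-10 + 8*A^-14
  A^-8 * (d^5) = -A^2 - 5*A^-2 - 10*A^-6 - 10*A^-10 - 5*A^-14 - A^-18
Summing the groups: <K> = A^10 - A^6 + 3*A^2 - 3*A^-2 + 3*A^-6 - 3*A^-10 + 2*A^-14 - A^-18
Normalise by the writhe: (-A^3)^(-w) = (-A^3)^(-6) = A^-18, so f(A) = A^-18 * <K> = A^-8 - A^-12 + 3*A^-16 - 3*A^-20 + 3*A^-24 - 3*A^-28 + 2*A^-32 - A^-36.
Substitute A = t^(-1/4), i.e. A^e → t^(-e/4): V(t) = -t^9 + 2*t^8 - 3*t^7 + 3*t^6 - 3*t^5 + 3*t^4 - t^3 + t^2

Answer: -t^9 + 2*t^8 - 3*t^7 + 3*t^6 - 3*t^5 + 3*t^4 - t^3 + t^2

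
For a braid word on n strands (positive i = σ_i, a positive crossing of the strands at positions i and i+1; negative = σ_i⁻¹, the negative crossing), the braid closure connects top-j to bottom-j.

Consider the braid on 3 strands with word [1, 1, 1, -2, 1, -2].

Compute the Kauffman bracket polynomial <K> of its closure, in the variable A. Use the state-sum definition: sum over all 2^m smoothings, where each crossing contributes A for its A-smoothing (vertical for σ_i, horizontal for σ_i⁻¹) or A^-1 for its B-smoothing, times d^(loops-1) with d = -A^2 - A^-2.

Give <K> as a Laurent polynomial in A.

Braid: s1 s1 s1 s2^-1 s1 s2^-1 on 3 strands, 6 crossings.
Writhe w = (#positive) - (#negative) = 4 - 2 = 2.
State-sum expansion of <K>. There are 2^6 = 64 states.
Each crossing splits two ways (0=vertical, 1=horizontal). The state's weight is A^(#A-smoothings - #B-smoothings) * d^(loops - 1).
Tabulate the states by total A-exponent and number of loops L (A-exp: L × count):
  A^6: L=3 ×1
  A^4: L=2 ×6
  A^2: L=1 ×11, L=3 ×4
  A^0: L=2 ×19, L=4 ×1
  A^-2: L=3 ×15
  A^-4: L=4 ×6
  A^-6: L=5 ×1
Each group contributes A^e * Σ count * d^(L-1):
Powers of d = -A^2 - A^-2: d^2 = A^4 + 2 + A^-4; d^3 = -A^6 - 3*A^2 - 3*A^-2 - A^-6; d^4 = A^8 + 4*A^4 + 6 + 4*A^-4 + A^-8.
  A^6 * (d^2) = A^10 + 2*A^6 + A^2
  A^4 * (6*d) = -6*A^6 - 6*A^2
  A^2 * (11 + 4*d^2) = 4*A^6 + 19*A^2 + 4*A^-2
  A^0 * (19*d + d^3) = -A^6 - 22*A^2 - 22*A^-2 - A^-6
  A^-2 * (15*d^2) = 15*A^2 + 30*A^-2 + 15*A^-6
  A^-4 * (6*d^3) = -6*A^2 - 18*A^-2 - 18*A^-6 - 6*A^-10
  A^-6 * (d^4) = A^2 + 4*A^-2 + 6*A^-6 + 4*A^-10 + A^-14
Summing the groups: <K> = A^10 - A^6 + 2*A^2 - 2*A^-2 + 2*A^-6 - 2*A^-10 + A^-14

Answer: A^10 - A^6 + 2*A^2 - 2*A^-2 + 2*A^-6 - 2*A^-10 + A^-14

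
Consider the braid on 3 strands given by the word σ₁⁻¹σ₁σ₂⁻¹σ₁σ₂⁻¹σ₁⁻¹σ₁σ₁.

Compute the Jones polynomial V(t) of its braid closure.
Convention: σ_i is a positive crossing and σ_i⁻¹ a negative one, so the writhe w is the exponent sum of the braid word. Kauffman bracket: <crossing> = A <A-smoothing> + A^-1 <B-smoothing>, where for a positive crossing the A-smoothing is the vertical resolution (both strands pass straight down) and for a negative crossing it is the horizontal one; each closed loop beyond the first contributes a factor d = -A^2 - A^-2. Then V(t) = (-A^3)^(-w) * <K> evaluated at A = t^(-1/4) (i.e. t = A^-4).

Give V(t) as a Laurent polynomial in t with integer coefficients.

t^2 - t + 1 - t^-1 + t^-2

Derivation:
First cancel adjacent σ_i σ_i⁻¹ pairs (Reidemeister II — same braid, same closure): s1^-1 s1 s2^-1 s1 s2^-1 s1^-1 s1 s1 → s2^-1 s1 s2^-1 s1.
Braid: s2^-1 s1 s2^-1 s1 on 3 strands, 4 crossings.
Writhe w = (#positive) - (#negative) = 2 - 2 = 0.
State-sum expansion of <K>. There are 2^4 = 16 states.
For each crossing: s=0 is the vertical smoothing, s=1 horizontal. Crossing k contributes A^(sign_k * (1 - 2*s_k)); loop factor d = -A^2 - A^-2.
  state 0000: A-exp=+0, loops=3, term = A^0 * d^2
  state 0001: A-exp=-2, loops=2, term = A^-2 * d^1
  state 0010: A-exp=+2, loops=2, term = A^2 * d^1
  state 0011: A-exp=+0, loops=1, term = A^0 * d^0
  state 0100: A-exp=-2, loops=2, term = A^-2 * d^1
  state 0101: A-exp=-4, loops=3, term = A^-4 * d^2
  state 0110: A-exp=+0, loops=1, term = A^0 * d^0
  state 0111: A-exp=-2, loops=2, term = A^-2 * d^1
  state 1000: A-exp=+2, loops=2, term = A^2 * d^1
  state 1001: A-exp=+0, loops=1, term = A^0 * d^0
  state 1010: A-exp=+4, loops=3, term = A^4 * d^2
  state 1011: A-exp=+2, loops=2, term = A^2 * d^1
  state 1100: A-exp=+0, loops=1, term = A^0 * d^0
  state 1101: A-exp=-2, loops=2, term = A^-2 * d^1
  state 1110: A-exp=+2, loops=2, term = A^2 * d^1
  state 1111: A-exp=+0, loops=1, term = A^0 * d^0
Collect the terms by A-exponent (count of states per loop number):
Powers of d = -A^2 - A^-2: d^2 = A^4 + 2 + A^-4.
  A^4 * (d^2) = A^8 + 2*A^4 + 1
  A^2 * (4*d) = -4*A^4 - 4
  A^0 * (5 + d^2) = A^4 + 7 + A^-4
  A^-2 * (4*d) = -4 - 4*A^-4
  A^-4 * (d^2) = 1 + 2*A^-4 + A^-8
Summing the groups: <K> = A^8 - A^4 + 1 - A^-4 + A^-8
Normalise by the writhe: (-A^3)^(-w) = (-A^3)^(0) = 1, so f(A) = 1 * <K> = A^8 - A^4 + 1 - A^-4 + A^-8.
Substitute A = t^(-1/4), i.e. A^e → t^(-e/4): V(t) = t^2 - t + 1 - t^-1 + t^-2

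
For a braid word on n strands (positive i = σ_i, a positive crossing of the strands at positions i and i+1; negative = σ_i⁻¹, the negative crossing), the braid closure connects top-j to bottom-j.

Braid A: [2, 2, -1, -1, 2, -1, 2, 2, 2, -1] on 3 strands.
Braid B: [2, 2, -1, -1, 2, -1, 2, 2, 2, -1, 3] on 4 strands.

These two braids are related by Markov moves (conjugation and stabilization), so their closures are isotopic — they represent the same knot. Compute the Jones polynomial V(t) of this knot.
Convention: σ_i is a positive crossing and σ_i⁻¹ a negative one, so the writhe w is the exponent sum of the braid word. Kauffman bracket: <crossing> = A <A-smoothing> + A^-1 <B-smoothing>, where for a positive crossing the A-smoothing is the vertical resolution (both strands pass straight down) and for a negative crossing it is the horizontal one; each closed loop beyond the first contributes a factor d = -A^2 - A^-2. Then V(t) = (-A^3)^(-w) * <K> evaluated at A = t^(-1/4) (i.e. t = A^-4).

t^7 - 3*t^6 + 6*t^5 - 9*t^4 + 11*t^3 - 12*t^2 + 11*t - 8 + 6*t^-1 - 3*t^-2 + t^-3

Derivation:
Markov-equivalent braids have isotopic closures, hence identical knot invariants. Strip the Markov moves from each word to reach a common short braid β, then compute V(t) once on β.
Braid A: s2 s2 s1^-1 s1^-1 s2 s1^-1 s2 s2 s2 s1^-1 on 3 strands has no conjugating prefix/suffix or stabilization to strip; take β = s2 s2 s1^-1 s1^-1 s2 s1^-1 s2 s2 s2 s1^-1.
Braid B: s2 s2 s1^-1 s1^-1 s2 s1^-1 s2 s2 s2 s1^-1 s3 on 4 strands reduces by inverse Markov moves (closure unchanged at each step):
  Destabilize: the word has the form β·s3 where s3 occurs only as the final letter (β ∈ B_3); drop it and the last strand → 3 strands.
Reduced to β = s2 s2 s1^-1 s1^-1 s2 s1^-1 s2 s2 s2 s1^-1 on 3 strands, 10 crossings.
Both give the same β = s2 s2 s1^-1 s1^-1 s2 s1^-1 s2 s2 s2 s1^-1 on 3 strands, so one state sum suffices:
Braid: s2 s2 s1^-1 s1^-1 s2 s1^-1 s2 s2 s2 s1^-1 on 3 strands, 10 crossings.
Writhe w = (#positive) - (#negative) = 6 - 4 = 2.
Enumerate smoothing states for the bracket polynomial. There are 2^10 = 1024 states.
For each crossing: s=0 is the vertical smoothing, s=1 horizontal. Crossing k contributes A^(sign_k * (1 - 2*s_k)); loop factor d = -A^2 - A^-2.
Tabulate the states by total A-exponent and number of loops L (A-exp: L × count):
  A^10: L=5 ×1
  A^8: L=4 ×10
  A^6: L=3 ×41, L=5 ×4
  A^4: L=2 ×81, L=4 ×38, L=6 ×1
  A^2: L=1 ×71, L=3 ×117, L=5 ×22
  A^0: L=2 ×154, L=4 ×91, L=6 ×7
  A^-2: L=3 ×168, L=5 ×41, L=7 ×1
  A^-4: L=4 ×110, L=6 ×10
  A^-6: L=5 ×44, L=7 ×1
  A^-8: L=6 ×10
  A^-10: L=7 ×1
Each group contributes A^e * Σ count * d^(L-1):
Powers of d = -A^2 - A^-2: d^2 = A^4 + 2 + A^-4; d^3 = -A^6 - 3*A^2 - 3*A^-2 - A^-6; d^4 = A^8 + 4*A^4 + 6 + 4*A^-4 + A^-8; d^5 = -A^10 - 5*A^6 - 10*A^2 - 10*A^-2 - 5*A^-6 - A^-10; d^6 = A^12 + 6*A^8 + 15*A^4 + 20 + 15*A^-4 + 6*A^-8 + A^-12.
  A^10 * (d^4) = A^18 + 4*A^14 + 6*A^10 + 4*A^6 + A^2
  A^8 * (10*d^3) = -10*A^14 - 30*A^10 - 30*A^6 - 10*A^2
  A^6 * (41*d^2 + 4*d^4) = 4*A^14 + 57*A^10 + 106*A^6 + 57*A^2 + 4*A^-2
  A^4 * (81*d + 38*d^3 + d^5) = -A^14 - 43*A^10 - 205*A^6 - 205*A^2 - 43*A^-2 - A^-6
  A^2 * (71 + 117*d^2 + 22*d^4) = 22*A^10 + 205*A^6 + 437*A^2 + 205*A^-2 + 22*A^-6
  A^0 * (154*d + 91*d^3 + 7*d^5) = -7*A^10 - 126*A^6 - 497*A^2 - 497*A^-2 - 126*A^-6 - 7*A^-10
  A^-2 * (168*d^2 + 41*d^4 + d^6) = A^10 + 47*A^6 + 347*A^2 + 602*A^-2 + 347*A^-6 + 47*A^-10 + A^-14
  A^-4 * (110*d^3 + 10*d^5) = -10*A^6 - 160*A^2 - 430*A^-2 - 430*A^-6 - 160*A^-10 - 10*A^-14
  A^-6 * (44*d^4 + d^6) = A^6 + 50*A^2 + 191*A^-2 + 284*A^-6 + 191*A^-10 + 50*A^-14 + A^-18
  A^-8 * (10*d^5) = -10*A^2 - 50*A^-2 - 100*A^-6 - 100*A^-10 - 50*A^-14 - 10*A^-18
  A^-10 * (d^6) = A^2 + 6*A^-2 + 15*A^-6 + 20*A^-10 + 15*A^-14 + 6*A^-18 + A^-22
Summing the groups: <K> = A^18 - 3*A^14 + 6*A^10 - 8*A^6 + 11*A^2 - 12*A^-2 + 11*A^-6 - 9*A^-10 + 6*A^-14 - 3*A^-18 + A^-22
Normalise by the writhe: (-A^3)^(-w) = (-A^3)^(-2) = A^-6, so f(A) = A^-6 * <K> = A^12 - 3*A^8 + 6*A^4 - 8 + 11*A^-4 - 12*A^-8 + 11*A^-12 - 9*A^-16 + 6*A^-20 - 3*A^-24 + A^-28.
Substitute A = t^(-1/4), i.e. A^e → t^(-e/4): V(t) = t^7 - 3*t^6 + 6*t^5 - 9*t^4 + 11*t^3 - 12*t^2 + 11*t - 8 + 6*t^-1 - 3*t^-2 + t^-3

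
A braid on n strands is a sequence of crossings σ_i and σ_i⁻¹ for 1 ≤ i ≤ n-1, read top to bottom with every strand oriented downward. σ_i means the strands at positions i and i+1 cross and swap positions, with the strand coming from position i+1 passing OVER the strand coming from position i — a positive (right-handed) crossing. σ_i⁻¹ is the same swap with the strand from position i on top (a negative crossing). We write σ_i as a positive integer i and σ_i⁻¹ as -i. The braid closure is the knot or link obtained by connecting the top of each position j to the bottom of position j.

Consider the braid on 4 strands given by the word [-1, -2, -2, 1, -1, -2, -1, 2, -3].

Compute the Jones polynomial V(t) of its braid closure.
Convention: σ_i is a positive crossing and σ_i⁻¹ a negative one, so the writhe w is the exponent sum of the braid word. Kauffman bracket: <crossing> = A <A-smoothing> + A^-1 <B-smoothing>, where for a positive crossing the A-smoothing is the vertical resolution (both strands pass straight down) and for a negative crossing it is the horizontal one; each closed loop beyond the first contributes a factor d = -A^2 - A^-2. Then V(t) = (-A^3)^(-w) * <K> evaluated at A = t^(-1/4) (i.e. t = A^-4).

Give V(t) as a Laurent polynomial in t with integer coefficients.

t^-1 - t^-2 + 2*t^-3 - t^-4 + t^-5 - t^-6

Derivation:
The presented braid s1^-1 s2^-1 s2^-1 s1 s1^-1 s2^-1 s1^-1 s2 s3^-1 on 4 strands reduces by inverse Markov moves (closure unchanged at each step):
  Destabilize: the word has the form β·s3^-1 where s3^-1 occurs only as the final letter (β ∈ B_3); drop it and the last strand → 3 strands.
Reduced to β = s1^-1 s2^-1 s2^-1 s1 s1^-1 s2^-1 s1^-1 s2 on 3 strands, 8 crossings.
Compute on β:
First cancel adjacent σ_i σ_i⁻¹ pairs (Reidemeister II — same braid, same closure): s1^-1 s2^-1 s2^-1 s1 s1^-1 s2^-1 s1^-1 s2 → s1^-1 s2^-1 s2^-1 s2^-1 s1^-1 s2.
Braid: s1^-1 s2^-1 s2^-1 s2^-1 s1^-1 s2 on 3 strands, 6 crossings.
Writhe w = (#positive) - (#negative) = 1 - 5 = -4.
State-sum expansion of <K>. There are 2^6 = 64 states.
Each crossing splits two ways (0=vertical, 1=horizontal). The state's weight is A^(#A-smoothings - #B-smoothings) * d^(loops - 1).
Tabulate the states by total A-exponent and number of loops L (A-exp: L × count):
  A^6: L=4 ×1
  A^4: L=3 ×6
  A^2: L=2 ×12, L=4 ×3
  A^0: L=1 ×9, L=3 ×10, L=5 ×1
  A^-2: L=2 ×12, L=4 ×3
  A^-4: L=1 ×2, L=3 ×4
  A^-6: L=2 ×1
Each group contributes A^e * Σ count * d^(L-1):
Powers of d = -A^2 - A^-2: d^2 = A^4 + 2 + A^-4; d^3 = -A^6 - 3*A^2 - 3*A^-2 - A^-6; d^4 = A^8 + 4*A^4 + 6 + 4*A^-4 + A^-8.
  A^6 * (d^3) = -A^12 - 3*A^8 - 3*A^4 - 1
  A^4 * (6*d^2) = 6*A^8 + 12*A^4 + 6
  A^2 * (12*d + 3*d^3) = -3*A^8 - 21*A^4 - 21 - 3*A^-4
  A^0 * (9 + 10*d^2 + d^4) = A^8 + 14*A^4 + 35 + 14*A^-4 + A^-8
  A^-2 * (12*d + 3*d^3) = -3*A^4 - 21 - 21*A^-4 - 3*A^-8
  A^-4 * (2 + 4*d^2) = 4 + 10*A^-4 + 4*A^-8
  A^-6 * (d) = -A^-4 - A^-8
Summing the groups: <K> = -A^12 + A^8 - A^4 + 2 - A^-4 + A^-8
Normalise by the writhe: (-A^3)^(-w) = (-A^3)^(4) = A^12, so f(A) = A^12 * <K> = -A^24 + A^20 - A^16 + 2*A^12 - A^8 + A^4.
Substitute A = t^(-1/4), i.e. A^e → t^(-e/4): V(t) = t^-1 - t^-2 + 2*t^-3 - t^-4 + t^-5 - t^-6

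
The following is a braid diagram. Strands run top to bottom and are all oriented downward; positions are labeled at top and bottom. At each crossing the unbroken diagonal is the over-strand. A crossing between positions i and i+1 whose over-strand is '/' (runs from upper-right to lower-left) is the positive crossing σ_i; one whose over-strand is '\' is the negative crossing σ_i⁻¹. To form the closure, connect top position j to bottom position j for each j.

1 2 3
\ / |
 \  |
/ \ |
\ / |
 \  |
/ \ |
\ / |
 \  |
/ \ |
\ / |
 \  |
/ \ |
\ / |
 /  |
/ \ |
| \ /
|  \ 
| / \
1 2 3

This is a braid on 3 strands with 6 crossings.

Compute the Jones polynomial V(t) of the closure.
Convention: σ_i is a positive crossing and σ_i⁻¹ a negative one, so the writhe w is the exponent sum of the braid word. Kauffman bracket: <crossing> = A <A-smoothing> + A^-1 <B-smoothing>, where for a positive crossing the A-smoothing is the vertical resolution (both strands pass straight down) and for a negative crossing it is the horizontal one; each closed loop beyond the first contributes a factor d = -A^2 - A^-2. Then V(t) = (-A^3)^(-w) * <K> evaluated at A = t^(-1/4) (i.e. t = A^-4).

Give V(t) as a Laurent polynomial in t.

t^-1 + t^-3 - t^-4

Derivation:
Reading the diagram top to bottom ('/'-over between positions i,i+1 = s_i, '\'-over = s_i^-1): braid word = s1^-1 s1^-1 s1^-1 s1^-1 s1 s2^-1.
The presented braid s1^-1 s1^-1 s1^-1 s1^-1 s1 s2^-1 on 3 strands reduces by inverse Markov moves (closure unchanged at each step):
  Destabilize: the word has the form β·s2^-1 where s2^-1 occurs only as the final letter (β ∈ B_2); drop it and the last strand → 2 strands.
Reduced to β = s1^-1 s1^-1 s1^-1 s1^-1 s1 on 2 strands, 5 crossings.
Compute on β:
First cancel adjacent σ_i σ_i⁻¹ pairs (Reidemeister II — same braid, same closure): s1^-1 s1^-1 s1^-1 s1^-1 s1 → s1^-1 s1^-1 s1^-1.
Braid: s1^-1 s1^-1 s1^-1 on 2 strands, 3 crossings.
Writhe w = (#positive) - (#negative) = 0 - 3 = -3.
State-sum expansion of <K>. There are 2^3 = 8 states.
For each crossing: s=0 is the vertical smoothing, s=1 horizontal. Crossing k contributes A^(sign_k * (1 - 2*s_k)); loop factor d = -A^2 - A^-2.
  state 000: A-exp=-3, loops=2, term = A^-3 * d^1
  state 001: A-exp=-1, loops=1, term = A^-1 * d^0
  state 010: A-exp=-1, loops=1, term = A^-1 * d^0
  state 011: A-exp=+1, loops=2, term = A^1 * d^1
  state 100: A-exp=-1, loops=1, term = A^-1 * d^0
  state 101: A-exp=+1, loops=2, term = A^1 * d^1
  state 110: A-exp=+1, loops=2, term = A^1 * d^1
  state 111: A-exp=+3, loops=3, term = A^3 * d^2
Collect the terms by A-exponent (count of states per loop number):
Powers of d = -A^2 - A^-2: d^2 = A^4 + 2 + A^-4.
  A^3 * (d^2) = A^7 + 2*A^3 + A^-1
  A^1 * (3*d) = -3*A^3 - 3*A^-1
  A^-1 * (3) = 3*A^-1
  A^-3 * (d) = -A^-1 - A^-5
Summing the groups: <K> = A^7 - A^3 - A^-5
Normalise by the writhe: (-A^3)^(-w) = (-A^3)^(3) = -A^9, so f(A) = -A^9 * <K> = -A^16 + A^12 + A^4.
Substitute A = t^(-1/4), i.e. A^e → t^(-e/4): V(t) = t^-1 + t^-3 - t^-4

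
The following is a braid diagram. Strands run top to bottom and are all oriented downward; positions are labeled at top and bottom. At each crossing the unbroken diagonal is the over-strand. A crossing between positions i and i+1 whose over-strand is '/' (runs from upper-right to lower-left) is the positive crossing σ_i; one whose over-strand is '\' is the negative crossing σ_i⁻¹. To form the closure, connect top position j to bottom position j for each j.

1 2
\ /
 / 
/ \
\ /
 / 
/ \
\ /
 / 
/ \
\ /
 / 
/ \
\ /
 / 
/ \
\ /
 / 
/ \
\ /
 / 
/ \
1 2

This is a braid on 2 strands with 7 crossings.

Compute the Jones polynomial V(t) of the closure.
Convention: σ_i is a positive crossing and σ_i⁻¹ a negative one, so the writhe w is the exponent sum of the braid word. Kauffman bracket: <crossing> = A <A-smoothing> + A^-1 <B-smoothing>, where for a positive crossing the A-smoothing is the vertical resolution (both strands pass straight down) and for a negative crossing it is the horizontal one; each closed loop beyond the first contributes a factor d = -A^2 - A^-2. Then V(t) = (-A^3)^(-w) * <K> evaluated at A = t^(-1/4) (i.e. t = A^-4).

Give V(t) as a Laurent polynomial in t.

-t^10 + t^9 - t^8 + t^7 - t^6 + t^5 + t^3

Derivation:
Reading the diagram top to bottom ('/'-over between positions i,i+1 = s_i, '\'-over = s_i^-1): braid word = s1 s1 s1 s1 s1 s1 s1.
Braid: s1 s1 s1 s1 s1 s1 s1 on 2 strands, 7 crossings.
Writhe w = (#positive) - (#negative) = 7 - 0 = 7.
Computing the Kauffman bracket via state sum. There are 2^7 = 128 states.
For each crossing: s=0 is the vertical smoothing, s=1 horizontal. Crossing k contributes A^(sign_k * (1 - 2*s_k)); loop factor d = -A^2 - A^-2.
Tabulate the states by total A-exponent and number of loops L (A-exp: L × count):
  A^7: L=2 ×1
  A^5: L=1 ×7
  A^3: L=2 ×21
  A^1: L=3 ×35
  A^-1: L=4 ×35
  A^-3: L=5 ×21
  A^-5: L=6 ×7
  A^-7: L=7 ×1
Each group contributes A^e * Σ count * d^(L-1):
Powers of d = -A^2 - A^-2: d^2 = A^4 + 2 + A^-4; d^3 = -A^6 - 3*A^2 - 3*A^-2 - A^-6; d^4 = A^8 + 4*A^4 + 6 + 4*A^-4 + A^-8; d^5 = -A^10 - 5*A^6 - 10*A^2 - 10*A^-2 - 5*A^-6 - A^-10; d^6 = A^12 + 6*A^8 + 15*A^4 + 20 + 15*A^-4 + 6*A^-8 + A^-12.
  A^7 * (d) = -A^9 - A^5
  A^5 * (7) = 7*A^5
  A^3 * (21*d) = -21*A^5 - 21*A
  A^1 * (35*d^2) = 35*A^5 + 70*A + 35*A^-3
  A^-1 * (35*d^3) = -35*A^5 - 105*A - 105*A^-3 - 35*A^-7
  A^-3 * (21*d^4) = 21*A^5 + 84*A + 126*A^-3 + 84*A^-7 + 21*A^-11
  A^-5 * (7*d^5) = -7*A^5 - 35*A - 70*A^-3 - 70*A^-7 - 35*A^-11 - 7*A^-15
  A^-7 * (d^6) = A^5 + 6*A + 15*A^-3 + 20*A^-7 + 15*A^-11 + 6*A^-15 + A^-19
Summing the groups: <K> = -A^9 - A + A^-3 - A^-7 + A^-11 - A^-15 + A^-19
Normalise by the writhe: (-A^3)^(-w) = (-A^3)^(-7) = -A^-21, so f(A) = -A^-21 * <K> = A^-12 + A^-20 - A^-24 + A^-28 - A^-32 + A^-36 - A^-40.
Substitute A = t^(-1/4), i.e. A^e → t^(-e/4): V(t) = -t^10 + t^9 - t^8 + t^7 - t^6 + t^5 + t^3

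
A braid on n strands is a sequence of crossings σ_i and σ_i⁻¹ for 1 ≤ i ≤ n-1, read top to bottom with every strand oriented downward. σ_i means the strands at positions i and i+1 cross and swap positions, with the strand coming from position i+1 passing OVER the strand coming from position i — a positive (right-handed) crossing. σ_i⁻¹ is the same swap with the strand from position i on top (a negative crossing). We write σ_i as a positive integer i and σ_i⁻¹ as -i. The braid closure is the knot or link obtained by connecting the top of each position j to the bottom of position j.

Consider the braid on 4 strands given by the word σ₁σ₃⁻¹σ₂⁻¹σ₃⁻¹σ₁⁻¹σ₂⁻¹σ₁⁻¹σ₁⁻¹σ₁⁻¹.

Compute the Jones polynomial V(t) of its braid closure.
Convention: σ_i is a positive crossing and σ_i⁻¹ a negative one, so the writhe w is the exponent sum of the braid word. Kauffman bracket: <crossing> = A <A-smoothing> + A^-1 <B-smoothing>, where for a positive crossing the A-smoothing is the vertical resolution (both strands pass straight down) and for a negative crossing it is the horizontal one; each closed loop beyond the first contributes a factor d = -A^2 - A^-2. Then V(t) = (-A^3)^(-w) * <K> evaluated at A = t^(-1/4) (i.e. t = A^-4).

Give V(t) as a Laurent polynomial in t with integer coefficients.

Braid: s1 s3^-1 s2^-1 s3^-1 s1^-1 s2^-1 s1^-1 s1^-1 s1^-1 on 4 strands, 9 crossings.
Writhe w = (#positive) - (#negative) = 1 - 8 = -7.
Computing the Kauffman bracket via state sum. There are 2^9 = 512 states.
Smooth each crossing (0=||, 1=⌣⌢); contribution A^(Σ sign_k(1-2s_k)) * d^(L-1).
Tabulate the states by total A-exponent and number of loops L (A-exp: L × count):
  A^9: L=4 ×1
  A^7: L=3 ×6, L=5 ×3
  A^5: L=2 ×12, L=4 ×21, L=6 ×3
  A^3: L=1 ×10, L=3 ×49, L=5 ×24, L=7 ×1
  A^1: L=2 ×54, L=4 ×62, L=6 ×10
  A^-1: L=1 ×19, L=3 ×77, L=5 ×29, L=7 ×1
  A^-3: L=2 ×41, L=4 ×39, L=6 ×4
  A^-5: L=1 ×4, L=3 ×26, L=5 ×6
  A^-7: L=2 ×4, L=4 ×5
  A^-9: L=3 ×1
Each group contributes A^e * Σ count * d^(L-1):
Powers of d = -A^2 - A^-2: d^2 = A^4 + 2 + A^-4; d^3 = -A^6 - 3*A^2 - 3*A^-2 - A^-6; d^4 = A^8 + 4*A^4 + 6 + 4*A^-4 + A^-8; d^5 = -A^10 - 5*A^6 - 10*A^2 - 10*A^-2 - 5*A^-6 - A^-10; d^6 = A^12 + 6*A^8 + 15*A^4 + 20 + 15*A^-4 + 6*A^-8 + A^-12.
  A^9 * (d^3) = -A^15 - 3*A^11 - 3*A^7 - A^3
  A^7 * (6*d^2 + 3*d^4) = 3*A^15 + 18*A^11 + 30*A^7 + 18*A^3 + 3*A^-1
  A^5 * (12*d + 21*d^3 + 3*d^5) = -3*A^15 - 36*A^11 - 105*A^7 - 105*A^3 - 36*A^-1 - 3*A^-5
  A^3 * (10 + 49*d^2 + 24*d^4 + d^6) = A^15 + 30*A^11 + 160*A^7 + 272*A^3 + 160*A^-1 + 30*A^-5 + A^-9
  A^1 * (54*d + 62*d^3 + 10*d^5) = -10*A^11 - 112*A^7 - 340*A^3 - 340*A^-1 - 112*A^-5 - 10*A^-9
  A^-1 * (19 + 77*d^2 + 29*d^4 + d^6) = A^11 + 35*A^7 + 208*A^3 + 367*A^-1 + 208*A^-5 + 35*A^-9 + A^-13
  A^-3 * (41*d + 39*d^3 + 4*d^5) = -4*A^7 - 59*A^3 - 198*A^-1 - 198*A^-5 - 59*A^-9 - 4*A^-13
  A^-5 * (4 + 26*d^2 + 6*d^4) = 6*A^3 + 50*A^-1 + 92*A^-5 + 50*A^-9 + 6*A^-13
  A^-7 * (4*d + 5*d^3) = -5*A^-1 - 19*A^-5 - 19*A^-9 - 5*A^-13
  A^-9 * (d^2) = A^-5 + 2*A^-9 + A^-13
Summing the groups: <K> = A^7 - A^3 + A^-1 - A^-5 - A^-13
Normalise by the writhe: (-A^3)^(-w) = (-A^3)^(7) = -A^21, so f(A) = -A^21 * <K> = -A^28 + A^24 - A^20 + A^16 + A^8.
Substitute A = t^(-1/4), i.e. A^e → t^(-e/4): V(t) = t^-2 + t^-4 - t^-5 + t^-6 - t^-7

Answer: t^-2 + t^-4 - t^-5 + t^-6 - t^-7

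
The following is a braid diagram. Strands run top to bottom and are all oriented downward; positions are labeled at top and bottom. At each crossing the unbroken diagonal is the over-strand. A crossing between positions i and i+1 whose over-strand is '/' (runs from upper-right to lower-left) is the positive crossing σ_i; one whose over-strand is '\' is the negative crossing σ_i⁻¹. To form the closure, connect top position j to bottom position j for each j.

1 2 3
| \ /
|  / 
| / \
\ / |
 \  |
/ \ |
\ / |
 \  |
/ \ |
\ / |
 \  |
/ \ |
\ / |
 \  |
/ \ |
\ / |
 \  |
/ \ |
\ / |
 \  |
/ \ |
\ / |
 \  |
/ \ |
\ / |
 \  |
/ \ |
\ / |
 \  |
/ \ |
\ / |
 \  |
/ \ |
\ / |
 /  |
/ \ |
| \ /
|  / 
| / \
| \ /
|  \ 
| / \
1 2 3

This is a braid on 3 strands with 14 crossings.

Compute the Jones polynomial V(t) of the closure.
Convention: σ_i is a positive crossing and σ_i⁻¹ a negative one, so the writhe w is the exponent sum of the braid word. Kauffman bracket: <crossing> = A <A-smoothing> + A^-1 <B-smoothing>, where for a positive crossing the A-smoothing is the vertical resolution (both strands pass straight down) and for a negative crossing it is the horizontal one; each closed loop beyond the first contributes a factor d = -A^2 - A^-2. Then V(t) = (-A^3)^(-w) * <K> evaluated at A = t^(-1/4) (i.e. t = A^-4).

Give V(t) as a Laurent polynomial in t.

t^-4 + t^-6 - t^-7 + t^-8 - t^-9 + t^-10 - t^-11 + t^-12 - t^-13

Derivation:
Reading the diagram top to bottom ('/'-over between positions i,i+1 = s_i, '\'-over = s_i^-1): braid word = s2 s1^-1 s1^-1 s1^-1 s1^-1 s1^-1 s1^-1 s1^-1 s1^-1 s1^-1 s1^-1 s1 s2 s2^-1.
The presented braid s2 s1^-1 s1^-1 s1^-1 s1^-1 s1^-1 s1^-1 s1^-1 s1^-1 s1^-1 s1^-1 s1 s2 s2^-1 on 3 strands reduces by inverse Markov moves (closure unchanged at each step):
  Deconjugate: the word is γ·β·γ⁻¹ with γ = s2 (prefix) and γ⁻¹ = s2^-1 (suffix); strip both.
  Destabilize: the word has the form β·s2 where s2 occurs only as the final letter (β ∈ B_2); drop it and the last strand → 2 strands.
  Deconjugate: the word is γ·β·γ⁻¹ with γ = s1^-1 (prefix) and γ⁻¹ = s1 (suffix); strip both.
Reduced to β = s1^-1 s1^-1 s1^-1 s1^-1 s1^-1 s1^-1 s1^-1 s1^-1 s1^-1 on 2 strands, 9 crossings.
Compute on β:
Braid: s1^-1 s1^-1 s1^-1 s1^-1 s1^-1 s1^-1 s1^-1 s1^-1 s1^-1 on 2 strands, 9 crossings.
Writhe w = (#positive) - (#negative) = 0 - 9 = -9.
Enumerate smoothing states for the bracket polynomial. There are 2^9 = 512 states.
Each crossing splits two ways (0=vertical, 1=horizontal). The state's weight is A^(#A-smoothings - #B-smoothings) * d^(loops - 1).
Tabulate the states by total A-exponent and number of loops L (A-exp: L × count):
  A^9: L=9 ×1
  A^7: L=8 ×9
  A^5: L=7 ×36
  A^3: L=6 ×84
  A^1: L=5 ×126
  A^-1: L=4 ×126
  A^-3: L=3 ×84
  A^-5: L=2 ×36
  A^-7: L=1 ×9
  A^-9: L=2 ×1
Each group contributes A^e * Σ count * d^(L-1):
Powers of d = -A^2 - A^-2: d^2 = A^4 + 2 + A^-4; d^3 = -A^6 - 3*A^2 - 3*A^-2 - A^-6; d^4 = A^8 + 4*A^4 + 6 + 4*A^-4 + A^-8; d^5 = -A^10 - 5*A^6 - 10*A^2 - 10*A^-2 - 5*A^-6 - A^-10; d^6 = A^12 + 6*A^8 + 15*A^4 + 20 + 15*A^-4 + 6*A^-8 + A^-12; d^7 = -A^14 - 7*A^10 - 21*A^6 - 35*A^2 - 35*A^-2 - 21*A^-6 - 7*A^-10 - A^-14; d^8 = A^16 + 8*A^12 + 28*A^8 + 56*A^4 + 70 + 56*A^-4 + 28*A^-8 + 8*A^-12 + A^-16.
  A^9 * (d^8) = A^25 + 8*A^21 + 28*A^17 + 56*A^13 + 70*A^9 + 56*A^5 + 28*A + 8*A^-3 + A^-7
  A^7 * (9*d^7) = -9*A^21 - 63*A^17 - 189*A^13 - 315*A^9 - 315*A^5 - 189*A - 63*A^-3 - 9*A^-7
  A^5 * (36*d^6) = 36*A^17 + 216*A^13 + 540*A^9 + 720*A^5 + 540*A + 216*A^-3 + 36*A^-7
  A^3 * (84*d^5) = -84*A^13 - 420*A^9 - 840*A^5 - 840*A - 420*A^-3 - 84*A^-7
  A^1 * (126*d^4) = 126*A^9 + 504*A^5 + 756*A + 504*A^-3 + 126*A^-7
  A^-1 * (126*d^3) = -126*A^5 - 378*A - 378*A^-3 - 126*A^-7
  A^-3 * (84*d^2) = 84*A + 168*A^-3 + 84*A^-7
  A^-5 * (36*d) = -36*A^-3 - 36*A^-7
  A^-7 * (9) = 9*A^-7
  A^-9 * (d) = -A^-7 - A^-11
Summing the groups: <K> = A^25 - A^21 + A^17 - A^13 + A^9 - A^5 + A - A^-3 - A^-11
Normalise by the writhe: (-A^3)^(-w) = (-A^3)^(9) = -A^27, so f(A) = -A^27 * <K> = -A^52 + A^48 - A^44 + A^40 - A^36 + A^32 - A^28 + A^24 + A^16.
Substitute A = t^(-1/4), i.e. A^e → t^(-e/4): V(t) = t^-4 + t^-6 - t^-7 + t^-8 - t^-9 + t^-10 - t^-11 + t^-12 - t^-13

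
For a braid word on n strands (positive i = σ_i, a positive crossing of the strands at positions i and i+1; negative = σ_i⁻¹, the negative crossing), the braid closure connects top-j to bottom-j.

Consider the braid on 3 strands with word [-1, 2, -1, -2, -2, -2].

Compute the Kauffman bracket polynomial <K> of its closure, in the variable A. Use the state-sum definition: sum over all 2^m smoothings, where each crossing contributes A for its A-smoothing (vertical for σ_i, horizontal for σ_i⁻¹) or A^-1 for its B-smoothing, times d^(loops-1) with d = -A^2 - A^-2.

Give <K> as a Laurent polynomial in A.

Braid: s1^-1 s2 s1^-1 s2^-1 s2^-1 s2^-1 on 3 strands, 6 crossings.
Writhe w = (#positive) - (#negative) = 1 - 5 = -4.
Enumerate smoothing states for the bracket polynomial. There are 2^6 = 64 states.
For each crossing: s=0 is the vertical smoothing, s=1 horizontal. Crossing k contributes A^(sign_k * (1 - 2*s_k)); loop factor d = -A^2 - A^-2.
Tabulate the states by total A-exponent and number of loops L (A-exp: L × count):
  A^6: L=4 ×1
  A^4: L=3 ×6
  A^2: L=2 ×12, L=4 ×3
  A^0: L=1 ×9, L=3 ×10, L=5 ×1
  A^-2: L=2 ×12, L=4 ×3
  A^-4: L=1 ×2, L=3 ×4
  A^-6: L=2 ×1
Each group contributes A^e * Σ count * d^(L-1):
Powers of d = -A^2 - A^-2: d^2 = A^4 + 2 + A^-4; d^3 = -A^6 - 3*A^2 - 3*A^-2 - A^-6; d^4 = A^8 + 4*A^4 + 6 + 4*A^-4 + A^-8.
  A^6 * (d^3) = -A^12 - 3*A^8 - 3*A^4 - 1
  A^4 * (6*d^2) = 6*A^8 + 12*A^4 + 6
  A^2 * (12*d + 3*d^3) = -3*A^8 - 21*A^4 - 21 - 3*A^-4
  A^0 * (9 + 10*d^2 + d^4) = A^8 + 14*A^4 + 35 + 14*A^-4 + A^-8
  A^-2 * (12*d + 3*d^3) = -3*A^4 - 21 - 21*A^-4 - 3*A^-8
  A^-4 * (2 + 4*d^2) = 4 + 10*A^-4 + 4*A^-8
  A^-6 * (d) = -A^-4 - A^-8
Summing the groups: <K> = -A^12 + A^8 - A^4 + 2 - A^-4 + A^-8

Answer: -A^12 + A^8 - A^4 + 2 - A^-4 + A^-8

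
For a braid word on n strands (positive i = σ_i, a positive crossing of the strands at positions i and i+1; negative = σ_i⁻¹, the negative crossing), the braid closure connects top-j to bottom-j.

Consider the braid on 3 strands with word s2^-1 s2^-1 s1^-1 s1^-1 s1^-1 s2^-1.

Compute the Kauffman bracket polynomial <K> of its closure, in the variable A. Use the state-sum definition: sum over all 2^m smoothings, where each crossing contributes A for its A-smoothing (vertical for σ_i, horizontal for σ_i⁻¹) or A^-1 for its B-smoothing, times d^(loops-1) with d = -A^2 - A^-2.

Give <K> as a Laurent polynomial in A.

Braid: s2^-1 s2^-1 s1^-1 s1^-1 s1^-1 s2^-1 on 3 strands, 6 crossings.
Writhe w = (#positive) - (#negative) = 0 - 6 = -6.
State-sum expansion of <K>. There are 2^6 = 64 states.
For each crossing: s=0 is the vertical smoothing, s=1 horizontal. Crossing k contributes A^(sign_k * (1 - 2*s_k)); loop factor d = -A^2 - A^-2.
Tabulate the states by total A-exponent and number of loops L (A-exp: L × count):
  A^6: L=5 ×1
  A^4: L=4 ×6
  A^2: L=3 ×15
  A^0: L=2 ×18, L=4 ×2
  A^-2: L=1 ×9, L=3 ×6
  A^-4: L=2 ×6
  A^-6: L=3 ×1
Each group contributes A^e * Σ count * d^(L-1):
Powers of d = -A^2 - A^-2: d^2 = A^4 + 2 + A^-4; d^3 = -A^6 - 3*A^2 - 3*A^-2 - A^-6; d^4 = A^8 + 4*A^4 + 6 + 4*A^-4 + A^-8.
  A^6 * (d^4) = A^14 + 4*A^10 + 6*A^6 + 4*A^2 + A^-2
  A^4 * (6*d^3) = -6*A^10 - 18*A^6 - 18*A^2 - 6*A^-2
  A^2 * (15*d^2) = 15*A^6 + 30*A^2 + 15*A^-2
  A^0 * (18*d + 2*d^3) = -2*A^6 - 24*A^2 - 24*A^-2 - 2*A^-6
  A^-2 * (9 + 6*d^2) = 6*A^2 + 21*A^-2 + 6*A^-6
  A^-4 * (6*d) = -6*A^-2 - 6*A^-6
  A^-6 * (d^2) = A^-2 + 2*A^-6 + A^-10
Summing the groups: <K> = A^14 - 2*A^10 + A^6 - 2*A^2 + 2*A^-2 + A^-10

Answer: A^14 - 2*A^10 + A^6 - 2*A^2 + 2*A^-2 + A^-10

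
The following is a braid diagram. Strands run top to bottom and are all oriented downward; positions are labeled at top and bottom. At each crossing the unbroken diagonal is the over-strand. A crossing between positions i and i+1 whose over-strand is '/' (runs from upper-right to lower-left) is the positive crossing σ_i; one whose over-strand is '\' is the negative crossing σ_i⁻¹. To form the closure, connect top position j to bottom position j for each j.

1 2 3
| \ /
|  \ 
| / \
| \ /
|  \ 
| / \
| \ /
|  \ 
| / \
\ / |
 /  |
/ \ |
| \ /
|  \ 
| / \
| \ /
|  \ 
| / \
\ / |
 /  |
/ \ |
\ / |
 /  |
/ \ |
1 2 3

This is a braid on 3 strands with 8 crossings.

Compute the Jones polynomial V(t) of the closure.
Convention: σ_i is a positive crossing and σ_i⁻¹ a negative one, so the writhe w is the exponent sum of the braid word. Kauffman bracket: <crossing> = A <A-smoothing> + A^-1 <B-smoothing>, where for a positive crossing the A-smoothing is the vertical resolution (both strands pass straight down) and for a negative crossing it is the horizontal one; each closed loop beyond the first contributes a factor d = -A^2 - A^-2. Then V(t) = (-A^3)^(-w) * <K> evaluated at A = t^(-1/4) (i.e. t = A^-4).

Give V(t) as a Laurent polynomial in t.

Reading the diagram top to bottom ('/'-over between positions i,i+1 = s_i, '\'-over = s_i^-1): braid word = s2^-1 s2^-1 s2^-1 s1 s2^-1 s2^-1 s1 s1.
Braid: s2^-1 s2^-1 s2^-1 s1 s2^-1 s2^-1 s1 s1 on 3 strands, 8 crossings.
Writhe w = (#positive) - (#negative) = 3 - 5 = -2.
State-sum expansion of <K>. There are 2^8 = 256 states.
Smooth each crossing (0=||, 1=⌣⌢); contribution A^(Σ sign_k(1-2s_k)) * d^(L-1).
Tabulate the states by total A-exponent and number of loops L (A-exp: L × count):
  A^8: L=6 ×1
  A^6: L=5 ×8
  A^4: L=4 ×27, L=6 ×1
  A^2: L=3 ×50, L=5 ×6
  A^0: L=2 ×53, L=4 ×17
  A^-2: L=1 ×27, L=3 ×28, L=5 ×1
  A^-4: L=2 ×24, L=4 ×4
  A^-6: L=3 ×8
  A^-8: L=4 ×1
Each group contributes A^e * Σ count * d^(L-1):
Powers of d = -A^2 - A^-2: d^2 = A^4 + 2 + A^-4; d^3 = -A^6 - 3*A^2 - 3*A^-2 - A^-6; d^4 = A^8 + 4*A^4 + 6 + 4*A^-4 + A^-8; d^5 = -A^10 - 5*A^6 - 10*A^2 - 10*A^-2 - 5*A^-6 - A^-10.
  A^8 * (d^5) = -A^18 - 5*A^14 - 10*A^10 - 10*A^6 - 5*A^2 - A^-2
  A^6 * (8*d^4) = 8*A^14 + 32*A^10 + 48*A^6 + 32*A^2 + 8*A^-2
  A^4 * (27*d^3 + d^5) = -A^14 - 32*A^10 - 91*A^6 - 91*A^2 - 32*A^-2 - A^-6
  A^2 * (50*d^2 + 6*d^4) = 6*A^10 + 74*A^6 + 136*A^2 + 74*A^-2 + 6*A^-6
  A^0 * (53*d + 17*d^3) = -17*A^6 - 104*A^2 - 104*A^-2 - 17*A^-6
  A^-2 * (27 + 28*d^2 + d^4) = A^6 + 32*A^2 + 89*A^-2 + 32*A^-6 + A^-10
  A^-4 * (24*d + 4*d^3) = -4*A^2 - 36*A^-2 - 36*A^-6 - 4*A^-10
  A^-6 * (8*d^2) = 8*A^-2 + 16*A^-6 + 8*A^-10
  A^-8 * (d^3) = -A^-2 - 3*A^-6 - 3*A^-10 - A^-14
Summing the groups: <K> = -A^18 + 2*A^14 - 4*A^10 + 5*A^6 - 4*A^2 + 5*A^-2 - 3*A^-6 + 2*A^-10 - A^-14
Normalise by the writhe: (-A^3)^(-w) = (-A^3)^(2) = A^6, so f(A) = A^6 * <K> = -A^24 + 2*A^20 - 4*A^16 + 5*A^12 - 4*A^8 + 5*A^4 - 3 + 2*A^-4 - A^-8.
Substitute A = t^(-1/4), i.e. A^e → t^(-e/4): V(t) = -t^2 + 2*t - 3 + 5*t^-1 - 4*t^-2 + 5*t^-3 - 4*t^-4 + 2*t^-5 - t^-6

Answer: -t^2 + 2*t - 3 + 5*t^-1 - 4*t^-2 + 5*t^-3 - 4*t^-4 + 2*t^-5 - t^-6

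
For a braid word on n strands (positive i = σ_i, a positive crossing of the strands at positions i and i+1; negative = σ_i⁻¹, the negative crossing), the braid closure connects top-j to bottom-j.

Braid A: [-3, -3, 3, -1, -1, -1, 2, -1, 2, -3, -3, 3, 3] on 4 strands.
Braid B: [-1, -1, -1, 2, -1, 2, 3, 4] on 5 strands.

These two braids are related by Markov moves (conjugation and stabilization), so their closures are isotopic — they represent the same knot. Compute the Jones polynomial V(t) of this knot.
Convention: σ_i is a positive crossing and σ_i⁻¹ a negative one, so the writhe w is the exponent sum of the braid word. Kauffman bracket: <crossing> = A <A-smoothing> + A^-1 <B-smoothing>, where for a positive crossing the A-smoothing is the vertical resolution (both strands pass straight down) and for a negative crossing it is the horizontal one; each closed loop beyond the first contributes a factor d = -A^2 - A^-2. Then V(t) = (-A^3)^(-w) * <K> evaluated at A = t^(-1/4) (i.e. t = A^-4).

t - 1 + 2*t^-1 - 2*t^-2 + 2*t^-3 - 2*t^-4 + t^-5

Derivation:
Markov-equivalent braids have isotopic closures, hence identical knot invariants. Strip the Markov moves from each word to reach a common short braid β, then compute V(t) once on β.
Braid A: s3^-1 s3^-1 s3 s1^-1 s1^-1 s1^-1 s2 s1^-1 s2 s3^-1 s3^-1 s3 s3 on 4 strands reduces by inverse Markov moves (closure unchanged at each step):
  Deconjugate: the word is γ·β·γ⁻¹ with γ = s3^-1 (prefix) and γ⁻¹ = s3 (suffix); strip both.
  Deconjugate: the word is γ·β·γ⁻¹ with γ = s3^-1 s3 (prefix) and γ⁻¹ = s3^-1 s3 (suffix); strip both.
  Destabilize: the word has the form β·s3^-1 where s3^-1 occurs only as the final letter (β ∈ B_3); drop it and the last strand → 3 strands.
Reduced to β = s1^-1 s1^-1 s1^-1 s2 s1^-1 s2 on 3 strands, 6 crossings.
Braid B: s1^-1 s1^-1 s1^-1 s2 s1^-1 s2 s3 s4 on 5 strands reduces by inverse Markov moves (closure unchanged at each step):
  Destabilize: the word has the form β·s4 where s4 occurs only as the final letter (β ∈ B_4); drop it and the last strand → 4 strands.
  Destabilize: the word has the form β·s3 where s3 occurs only as the final letter (β ∈ B_3); drop it and the last strand → 3 strands.
Reduced to β = s1^-1 s1^-1 s1^-1 s2 s1^-1 s2 on 3 strands, 6 crossings.
Both give the same β = s1^-1 s1^-1 s1^-1 s2 s1^-1 s2 on 3 strands, so one state sum suffices:
Braid: s1^-1 s1^-1 s1^-1 s2 s1^-1 s2 on 3 strands, 6 crossings.
Writhe w = (#positive) - (#negative) = 2 - 4 = -2.
Enumerate smoothing states for the bracket polynomial. There are 2^6 = 64 states.
Each crossing splits two ways (0=vertical, 1=horizontal). The state's weight is A^(#A-smoothings - #B-smoothings) * d^(loops - 1).
Tabulate the states by total A-exponent and number of loops L (A-exp: L × count):
  A^6: L=5 ×1
  A^4: L=4 ×6
  A^2: L=3 ×15
  A^0: L=2 ×19, L=4 ×1
  A^-2: L=1 ×11, L=3 ×4
  A^-4: L=2 ×6
  A^-6: L=3 ×1
Each group contributes A^e * Σ count * d^(L-1):
Powers of d = -A^2 - A^-2: d^2 = A^4 + 2 + A^-4; d^3 = -A^6 - 3*A^2 - 3*A^-2 - A^-6; d^4 = A^8 + 4*A^4 + 6 + 4*A^-4 + A^-8.
  A^6 * (d^4) = A^14 + 4*A^10 + 6*A^6 + 4*A^2 + A^-2
  A^4 * (6*d^3) = -6*A^10 - 18*A^6 - 18*A^2 - 6*A^-2
  A^2 * (15*d^2) = 15*A^6 + 30*A^2 + 15*A^-2
  A^0 * (19*d + d^3) = -A^6 - 22*A^2 - 22*A^-2 - A^-6
  A^-2 * (11 + 4*d^2) = 4*A^2 + 19*A^-2 + 4*A^-6
  A^-4 * (6*d) = -6*A^-2 - 6*A^-6
  A^-6 * (d^2) = A^-2 + 2*A^-6 + A^-10
Summing the groups: <K> = A^14 - 2*A^10 + 2*A^6 - 2*A^2 + 2*A^-2 - A^-6 + A^-10
Normalise by the writhe: (-A^3)^(-w) = (-A^3)^(2) = A^6, so f(A) = A^6 * <K> = A^20 - 2*A^16 + 2*A^12 - 2*A^8 + 2*A^4 - 1 + A^-4.
Substitute A = t^(-1/4), i.e. A^e → t^(-e/4): V(t) = t - 1 + 2*t^-1 - 2*t^-2 + 2*t^-3 - 2*t^-4 + t^-5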